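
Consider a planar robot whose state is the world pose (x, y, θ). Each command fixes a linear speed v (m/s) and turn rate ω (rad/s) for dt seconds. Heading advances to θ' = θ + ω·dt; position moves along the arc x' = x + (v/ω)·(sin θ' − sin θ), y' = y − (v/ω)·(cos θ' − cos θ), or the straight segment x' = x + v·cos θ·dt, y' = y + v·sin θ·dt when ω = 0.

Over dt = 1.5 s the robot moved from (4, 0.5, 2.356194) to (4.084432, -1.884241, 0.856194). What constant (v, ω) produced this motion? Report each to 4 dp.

Δθ = 0.856194 − 2.356194 = -1.500000
ω = Δθ/dt = -1.500000/1.5 = -1.0000
R = −Δy/(cos θ' − cos θ) = 1.7500
v = R·ω = 1.7500·-1.0000 = -1.7500

v = -1.7500, ω = -1.0000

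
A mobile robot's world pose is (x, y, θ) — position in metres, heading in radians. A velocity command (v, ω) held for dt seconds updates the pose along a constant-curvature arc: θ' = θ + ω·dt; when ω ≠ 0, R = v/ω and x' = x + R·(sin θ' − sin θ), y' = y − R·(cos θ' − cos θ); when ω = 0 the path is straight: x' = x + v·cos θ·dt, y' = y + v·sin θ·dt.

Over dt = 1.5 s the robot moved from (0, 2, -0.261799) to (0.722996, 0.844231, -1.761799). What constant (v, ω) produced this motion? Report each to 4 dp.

Δθ = -1.761799 − -0.261799 = -1.500000
ω = Δθ/dt = -1.500000/1.5 = -1.0000
R = −Δy/(cos θ' − cos θ) = -1.0000
v = R·ω = -1.0000·-1.0000 = 1.0000

v = 1.0000, ω = -1.0000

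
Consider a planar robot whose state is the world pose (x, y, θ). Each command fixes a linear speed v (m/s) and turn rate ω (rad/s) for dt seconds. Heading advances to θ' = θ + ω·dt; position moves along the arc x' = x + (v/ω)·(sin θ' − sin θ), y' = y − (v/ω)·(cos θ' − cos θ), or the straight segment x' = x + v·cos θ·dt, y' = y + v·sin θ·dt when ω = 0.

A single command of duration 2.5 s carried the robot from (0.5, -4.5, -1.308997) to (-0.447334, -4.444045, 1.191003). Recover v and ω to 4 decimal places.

Δθ = 1.191003 − -1.308997 = 2.500000
ω = Δθ/dt = 2.500000/2.5 = 1.0000
R = Δx/(sin θ' − sin θ) = -0.5000
v = R·ω = -0.5000·1.0000 = -0.5000

v = -0.5000, ω = 1.0000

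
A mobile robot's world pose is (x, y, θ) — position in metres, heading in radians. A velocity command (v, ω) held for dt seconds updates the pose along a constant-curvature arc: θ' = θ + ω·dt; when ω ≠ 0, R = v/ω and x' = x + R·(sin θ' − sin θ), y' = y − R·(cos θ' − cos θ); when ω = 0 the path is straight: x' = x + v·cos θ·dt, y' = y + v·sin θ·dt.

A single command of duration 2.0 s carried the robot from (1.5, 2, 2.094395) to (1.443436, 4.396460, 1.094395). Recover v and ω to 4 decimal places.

v = 1.2500, ω = -0.5000

Δθ = 1.094395 − 2.094395 = -1.000000
ω = Δθ/dt = -1.000000/2.0 = -0.5000
R = −Δy/(cos θ' − cos θ) = -2.5000
v = R·ω = -2.5000·-0.5000 = 1.2500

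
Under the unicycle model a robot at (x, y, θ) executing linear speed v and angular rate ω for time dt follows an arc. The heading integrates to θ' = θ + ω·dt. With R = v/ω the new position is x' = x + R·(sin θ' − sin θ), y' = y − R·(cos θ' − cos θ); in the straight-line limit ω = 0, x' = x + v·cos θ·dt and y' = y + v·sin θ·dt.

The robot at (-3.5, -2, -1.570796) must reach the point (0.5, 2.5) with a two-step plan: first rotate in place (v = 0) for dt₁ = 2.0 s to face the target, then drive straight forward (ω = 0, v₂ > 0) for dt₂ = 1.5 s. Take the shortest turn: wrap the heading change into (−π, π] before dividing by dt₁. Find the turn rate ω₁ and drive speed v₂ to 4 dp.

heading to target = atan2(2.5−-2, 0.5−-3.5) = 0.8442
Δθ = wrap(0.8442 − -1.5708) = 2.4149; ω₁ = Δθ/dt₁ = 1.2075
distance = √((0.5−-3.5)² + (2.5−-2)²) = 6.0208; v₂ = distance/dt₂ = 4.0139

ω₁ = 1.2075, v₂ = 4.0139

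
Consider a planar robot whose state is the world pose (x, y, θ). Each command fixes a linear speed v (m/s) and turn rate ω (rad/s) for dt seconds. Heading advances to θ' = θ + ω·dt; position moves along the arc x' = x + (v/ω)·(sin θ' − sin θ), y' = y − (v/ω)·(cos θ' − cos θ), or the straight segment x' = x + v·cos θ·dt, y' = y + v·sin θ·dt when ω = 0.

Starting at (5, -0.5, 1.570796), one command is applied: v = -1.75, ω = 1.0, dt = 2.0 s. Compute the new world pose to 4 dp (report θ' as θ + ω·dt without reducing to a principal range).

θ' = 1.5708 + 1.0·2.0 = 3.5708
R = v/ω = -1.75/1.0 = -1.7500
x' = 5 + -1.7500·(sin 3.5708 − sin 1.5708) = 7.4783
y' = -0.5 − -1.7500·(cos 3.5708 − cos 1.5708) = -2.0913

(7.4783, -2.0913, 3.5708)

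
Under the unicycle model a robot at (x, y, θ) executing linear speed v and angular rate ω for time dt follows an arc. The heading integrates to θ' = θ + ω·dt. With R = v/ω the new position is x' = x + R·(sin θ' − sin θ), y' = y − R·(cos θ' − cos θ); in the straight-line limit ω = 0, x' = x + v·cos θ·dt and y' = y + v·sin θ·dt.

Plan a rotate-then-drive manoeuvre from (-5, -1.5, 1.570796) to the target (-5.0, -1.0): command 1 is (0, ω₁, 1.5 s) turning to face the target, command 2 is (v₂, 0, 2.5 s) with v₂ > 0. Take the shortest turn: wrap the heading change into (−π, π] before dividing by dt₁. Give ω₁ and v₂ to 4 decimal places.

heading to target = atan2(-1−-1.5, -5−-5) = 1.5708
Δθ = wrap(1.5708 − 1.5708) = 0.0000; ω₁ = Δθ/dt₁ = 0.0000
distance = √((-5−-5)² + (-1−-1.5)²) = 0.5000; v₂ = distance/dt₂ = 0.2000

ω₁ = 0.0000, v₂ = 0.2000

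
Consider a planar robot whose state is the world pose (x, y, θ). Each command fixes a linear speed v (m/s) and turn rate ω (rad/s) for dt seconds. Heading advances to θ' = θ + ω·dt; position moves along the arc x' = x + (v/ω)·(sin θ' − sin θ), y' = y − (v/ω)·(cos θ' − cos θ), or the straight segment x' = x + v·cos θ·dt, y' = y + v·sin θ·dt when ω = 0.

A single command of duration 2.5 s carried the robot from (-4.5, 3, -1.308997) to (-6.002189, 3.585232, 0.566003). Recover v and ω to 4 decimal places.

Δθ = 0.566003 − -1.308997 = 1.875000
ω = Δθ/dt = 1.875000/2.5 = 0.7500
R = Δx/(sin θ' − sin θ) = -1.0000
v = R·ω = -1.0000·0.7500 = -0.7500

v = -0.7500, ω = 0.7500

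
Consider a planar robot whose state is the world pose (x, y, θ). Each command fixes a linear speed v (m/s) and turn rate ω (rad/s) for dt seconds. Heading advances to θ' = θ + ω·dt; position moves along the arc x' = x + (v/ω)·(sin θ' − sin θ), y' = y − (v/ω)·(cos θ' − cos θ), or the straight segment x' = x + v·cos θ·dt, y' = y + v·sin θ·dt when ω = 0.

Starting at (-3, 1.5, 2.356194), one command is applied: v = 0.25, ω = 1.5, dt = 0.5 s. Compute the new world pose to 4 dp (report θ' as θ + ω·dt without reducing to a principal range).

θ' = 2.3562 + 1.5·0.5 = 3.1062
R = v/ω = 0.25/1.5 = 0.1667
x' = -3 + 0.1667·(sin 3.1062 − sin 2.3562) = -3.1120
y' = 1.5 − 0.1667·(cos 3.1062 − cos 2.3562) = 1.5487

(-3.1120, 1.5487, 3.1062)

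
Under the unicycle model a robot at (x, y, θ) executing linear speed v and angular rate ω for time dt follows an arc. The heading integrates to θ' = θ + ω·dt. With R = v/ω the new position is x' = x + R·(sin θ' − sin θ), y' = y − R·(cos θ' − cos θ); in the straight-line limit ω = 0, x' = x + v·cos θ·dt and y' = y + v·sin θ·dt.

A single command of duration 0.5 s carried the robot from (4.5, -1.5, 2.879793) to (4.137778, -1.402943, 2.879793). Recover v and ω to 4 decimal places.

v = 0.7500, ω = 0.0000

Δθ = 2.879793 − 2.879793 = 0.000000
ω = Δθ/dt = 0.000000/0.5 = 0.0000
ω = 0 → v = (Δx·cos θ + Δy·sin θ)/dt = 0.7500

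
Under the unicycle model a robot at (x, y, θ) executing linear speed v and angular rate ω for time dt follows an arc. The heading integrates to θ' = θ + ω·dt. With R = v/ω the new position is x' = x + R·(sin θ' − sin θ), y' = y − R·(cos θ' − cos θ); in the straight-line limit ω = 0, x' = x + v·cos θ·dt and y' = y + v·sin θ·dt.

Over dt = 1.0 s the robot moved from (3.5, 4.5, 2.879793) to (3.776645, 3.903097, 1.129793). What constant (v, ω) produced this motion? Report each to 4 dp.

v = -0.7500, ω = -1.7500

Δθ = 1.129793 − 2.879793 = -1.750000
ω = Δθ/dt = -1.750000/1.0 = -1.7500
R = −Δy/(cos θ' − cos θ) = 0.4286
v = R·ω = 0.4286·-1.7500 = -0.7500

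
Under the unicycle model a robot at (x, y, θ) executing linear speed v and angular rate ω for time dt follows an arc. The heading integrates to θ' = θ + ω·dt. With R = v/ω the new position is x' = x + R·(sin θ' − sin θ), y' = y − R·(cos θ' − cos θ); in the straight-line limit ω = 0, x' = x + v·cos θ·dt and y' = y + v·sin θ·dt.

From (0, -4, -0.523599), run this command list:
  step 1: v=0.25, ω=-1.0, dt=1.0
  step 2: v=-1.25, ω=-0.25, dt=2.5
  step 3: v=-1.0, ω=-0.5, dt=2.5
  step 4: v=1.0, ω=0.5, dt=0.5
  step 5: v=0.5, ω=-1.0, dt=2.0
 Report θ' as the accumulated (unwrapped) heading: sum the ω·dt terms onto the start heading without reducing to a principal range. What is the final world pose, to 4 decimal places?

step 1: θ'=-1.5236 (R=-0.2500) → pose (0.1247, -4.2047, -1.5236)
step 2: θ'=-2.1486 (R=5.0000) → pose (0.9308, -1.2379, -2.1486)
step 3: θ'=-3.3986 (R=2.0000) → pose (3.1145, -0.3959, -3.3986)
step 4: θ'=-3.1486 (R=2.0000) → pose (2.6202, -0.3303, -3.1486)
step 5: θ'=-5.1486 (R=-0.5000) → pose (2.1705, 0.3809, -5.1486)

(2.1705, 0.3809, -5.1486)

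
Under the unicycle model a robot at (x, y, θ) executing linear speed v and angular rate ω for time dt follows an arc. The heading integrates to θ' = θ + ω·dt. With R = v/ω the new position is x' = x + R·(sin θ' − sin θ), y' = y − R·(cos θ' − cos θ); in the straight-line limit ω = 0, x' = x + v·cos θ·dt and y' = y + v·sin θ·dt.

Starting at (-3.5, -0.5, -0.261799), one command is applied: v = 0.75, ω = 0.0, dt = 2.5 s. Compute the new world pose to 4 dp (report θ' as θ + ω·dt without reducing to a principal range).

(-1.6889, -0.9853, -0.2618)

θ' = -0.2618 + 0.0·2.5 = -0.2618
ω = 0 → straight: x' = -3.5 + 0.75·cos(-0.2618)·2.5 = -1.6889
y' = -0.5 + 0.75·sin(-0.2618)·2.5 = -0.9853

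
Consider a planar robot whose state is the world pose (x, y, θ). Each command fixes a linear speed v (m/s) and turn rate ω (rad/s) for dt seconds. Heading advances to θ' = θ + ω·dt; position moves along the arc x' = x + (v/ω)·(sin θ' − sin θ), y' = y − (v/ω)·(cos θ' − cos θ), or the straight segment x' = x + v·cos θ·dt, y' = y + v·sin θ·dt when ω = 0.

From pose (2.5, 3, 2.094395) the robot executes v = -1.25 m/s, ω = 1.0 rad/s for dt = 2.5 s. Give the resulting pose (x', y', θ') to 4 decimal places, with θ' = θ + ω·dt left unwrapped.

θ' = 2.0944 + 1.0·2.5 = 4.5944
R = v/ω = -1.25/1.0 = -1.2500
x' = 2.5 + -1.2500·(sin 4.5944 − sin 2.0944) = 4.8238
y' = 3 − -1.2500·(cos 4.5944 − cos 2.0944) = 3.4778

(4.8238, 3.4778, 4.5944)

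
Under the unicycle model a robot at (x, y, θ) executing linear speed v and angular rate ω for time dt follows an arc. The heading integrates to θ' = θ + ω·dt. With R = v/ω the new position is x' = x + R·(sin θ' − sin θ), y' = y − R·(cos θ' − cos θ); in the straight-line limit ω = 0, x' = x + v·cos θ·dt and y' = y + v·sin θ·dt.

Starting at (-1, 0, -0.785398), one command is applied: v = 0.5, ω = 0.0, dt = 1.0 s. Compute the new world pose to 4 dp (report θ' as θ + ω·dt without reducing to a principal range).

(-0.6464, -0.3536, -0.7854)

θ' = -0.7854 + 0.0·1.0 = -0.7854
ω = 0 → straight: x' = -1 + 0.5·cos(-0.7854)·1.0 = -0.6464
y' = 0 + 0.5·sin(-0.7854)·1.0 = -0.3536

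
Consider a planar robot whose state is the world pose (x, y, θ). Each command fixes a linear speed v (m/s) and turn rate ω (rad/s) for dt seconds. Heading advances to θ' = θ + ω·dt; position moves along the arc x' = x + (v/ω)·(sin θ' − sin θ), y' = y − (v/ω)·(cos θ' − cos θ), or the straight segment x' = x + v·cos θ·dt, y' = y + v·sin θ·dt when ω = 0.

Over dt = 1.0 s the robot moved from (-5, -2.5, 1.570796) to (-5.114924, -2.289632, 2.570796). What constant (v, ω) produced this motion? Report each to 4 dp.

v = 0.2500, ω = 1.0000

Δθ = 2.570796 − 1.570796 = 1.000000
ω = Δθ/dt = 1.000000/1.0 = 1.0000
R = −Δy/(cos θ' − cos θ) = 0.2500
v = R·ω = 0.2500·1.0000 = 0.2500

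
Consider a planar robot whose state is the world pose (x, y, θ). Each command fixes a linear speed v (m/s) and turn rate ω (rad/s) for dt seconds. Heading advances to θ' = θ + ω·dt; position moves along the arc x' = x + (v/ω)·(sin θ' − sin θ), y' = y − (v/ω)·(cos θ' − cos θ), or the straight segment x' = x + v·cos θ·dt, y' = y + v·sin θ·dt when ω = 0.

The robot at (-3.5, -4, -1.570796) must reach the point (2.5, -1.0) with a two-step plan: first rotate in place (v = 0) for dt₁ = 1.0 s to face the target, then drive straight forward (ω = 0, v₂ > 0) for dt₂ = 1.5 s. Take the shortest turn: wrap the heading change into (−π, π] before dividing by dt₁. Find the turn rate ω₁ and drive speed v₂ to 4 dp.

heading to target = atan2(-1−-4, 2.5−-3.5) = 0.4636
Δθ = wrap(0.4636 − -1.5708) = 2.0344; ω₁ = Δθ/dt₁ = 2.0344
distance = √((2.5−-3.5)² + (-1−-4)²) = 6.7082; v₂ = distance/dt₂ = 4.4721

ω₁ = 2.0344, v₂ = 4.4721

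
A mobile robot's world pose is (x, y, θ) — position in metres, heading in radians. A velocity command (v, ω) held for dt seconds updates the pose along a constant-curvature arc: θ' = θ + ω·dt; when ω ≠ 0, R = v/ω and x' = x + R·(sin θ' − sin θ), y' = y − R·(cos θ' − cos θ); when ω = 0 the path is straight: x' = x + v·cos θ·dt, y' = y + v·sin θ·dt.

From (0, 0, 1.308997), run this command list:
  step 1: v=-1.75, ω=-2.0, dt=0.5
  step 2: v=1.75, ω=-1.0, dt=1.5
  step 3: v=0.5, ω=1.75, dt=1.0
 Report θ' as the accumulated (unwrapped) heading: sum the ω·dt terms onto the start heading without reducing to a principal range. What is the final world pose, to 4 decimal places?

(1.9953, -1.7617, 0.5590)

step 1: θ'=0.3090 (R=0.8750) → pose (-0.5791, -0.6071, 0.3090)
step 2: θ'=-1.1910 (R=-1.7500) → pose (1.5784, -1.6254, -1.1910)
step 3: θ'=0.5590 (R=0.2857) → pose (1.9953, -1.7617, 0.5590)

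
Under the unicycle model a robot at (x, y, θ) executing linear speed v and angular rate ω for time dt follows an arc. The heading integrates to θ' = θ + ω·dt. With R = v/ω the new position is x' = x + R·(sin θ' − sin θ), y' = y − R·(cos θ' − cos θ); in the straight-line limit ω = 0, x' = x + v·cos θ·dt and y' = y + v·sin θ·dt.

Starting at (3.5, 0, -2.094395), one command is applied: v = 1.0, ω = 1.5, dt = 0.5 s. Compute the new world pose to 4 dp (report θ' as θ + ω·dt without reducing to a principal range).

θ' = -2.0944 + 1.5·0.5 = -1.3444
R = v/ω = 1.0/1.5 = 0.6667
x' = 3.5 + 0.6667·(sin -1.3444 − sin -2.0944) = 3.4277
y' = 0 − 0.6667·(cos -1.3444 − cos -2.0944) = -0.4830

(3.4277, -0.4830, -1.3444)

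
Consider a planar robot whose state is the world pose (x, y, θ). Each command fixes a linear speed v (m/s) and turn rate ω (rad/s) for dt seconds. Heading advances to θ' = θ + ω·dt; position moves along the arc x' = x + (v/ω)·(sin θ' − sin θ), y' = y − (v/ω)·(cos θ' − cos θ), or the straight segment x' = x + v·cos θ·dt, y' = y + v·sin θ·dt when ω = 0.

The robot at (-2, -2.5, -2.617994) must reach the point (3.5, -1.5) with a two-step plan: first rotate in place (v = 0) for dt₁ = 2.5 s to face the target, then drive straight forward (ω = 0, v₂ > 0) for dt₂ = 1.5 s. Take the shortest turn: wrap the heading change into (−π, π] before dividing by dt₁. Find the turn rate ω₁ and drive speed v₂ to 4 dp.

heading to target = atan2(-1.5−-2.5, 3.5−-2) = 0.1799
Δθ = wrap(0.1799 − -2.6180) = 2.7978; ω₁ = Δθ/dt₁ = 1.1191
distance = √((3.5−-2)² + (-1.5−-2.5)²) = 5.5902; v₂ = distance/dt₂ = 3.7268

ω₁ = 1.1191, v₂ = 3.7268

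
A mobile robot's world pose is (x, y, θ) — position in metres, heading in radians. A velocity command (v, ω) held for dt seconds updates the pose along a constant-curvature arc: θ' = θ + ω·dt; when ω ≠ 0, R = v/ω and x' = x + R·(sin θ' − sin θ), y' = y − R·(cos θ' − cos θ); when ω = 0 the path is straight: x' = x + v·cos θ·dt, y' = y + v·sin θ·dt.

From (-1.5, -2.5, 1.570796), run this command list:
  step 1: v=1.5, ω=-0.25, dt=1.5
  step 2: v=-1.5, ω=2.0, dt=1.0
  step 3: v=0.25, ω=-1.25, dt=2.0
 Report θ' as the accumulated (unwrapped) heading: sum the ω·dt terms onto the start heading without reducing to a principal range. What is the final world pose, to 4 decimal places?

(-0.4836, -0.9728, 0.6958)

step 1: θ'=1.1958 (R=-6.0000) → pose (-1.0830, -0.3024, 1.1958)
step 2: θ'=3.1958 (R=-0.7500) → pose (-0.3445, -1.3260, 3.1958)
step 3: θ'=0.6958 (R=-0.2000) → pose (-0.4836, -0.9728, 0.6958)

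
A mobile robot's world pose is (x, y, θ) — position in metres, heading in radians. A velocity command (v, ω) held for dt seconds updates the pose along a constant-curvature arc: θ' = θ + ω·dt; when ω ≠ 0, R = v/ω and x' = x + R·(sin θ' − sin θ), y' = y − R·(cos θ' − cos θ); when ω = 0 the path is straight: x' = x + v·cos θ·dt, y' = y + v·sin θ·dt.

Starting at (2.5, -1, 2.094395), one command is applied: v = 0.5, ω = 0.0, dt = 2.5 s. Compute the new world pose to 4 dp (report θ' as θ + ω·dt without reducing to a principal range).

θ' = 2.0944 + 0.0·2.5 = 2.0944
ω = 0 → straight: x' = 2.5 + 0.5·cos(2.0944)·2.5 = 1.8750
y' = -1 + 0.5·sin(2.0944)·2.5 = 0.0825

(1.8750, 0.0825, 2.0944)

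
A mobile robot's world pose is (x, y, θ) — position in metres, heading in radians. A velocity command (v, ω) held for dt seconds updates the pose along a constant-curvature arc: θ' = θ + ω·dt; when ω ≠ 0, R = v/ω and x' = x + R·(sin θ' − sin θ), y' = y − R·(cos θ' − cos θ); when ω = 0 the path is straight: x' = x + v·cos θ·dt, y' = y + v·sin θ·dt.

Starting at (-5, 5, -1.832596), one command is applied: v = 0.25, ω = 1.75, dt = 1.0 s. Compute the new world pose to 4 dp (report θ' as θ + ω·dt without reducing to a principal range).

θ' = -1.8326 + 1.75·1.0 = -0.0826
R = v/ω = 0.25/1.75 = 0.1429
x' = -5 + 0.1429·(sin -0.0826 − sin -1.8326) = -4.8738
y' = 5 − 0.1429·(cos -0.0826 − cos -1.8326) = 4.8207

(-4.8738, 4.8207, -0.0826)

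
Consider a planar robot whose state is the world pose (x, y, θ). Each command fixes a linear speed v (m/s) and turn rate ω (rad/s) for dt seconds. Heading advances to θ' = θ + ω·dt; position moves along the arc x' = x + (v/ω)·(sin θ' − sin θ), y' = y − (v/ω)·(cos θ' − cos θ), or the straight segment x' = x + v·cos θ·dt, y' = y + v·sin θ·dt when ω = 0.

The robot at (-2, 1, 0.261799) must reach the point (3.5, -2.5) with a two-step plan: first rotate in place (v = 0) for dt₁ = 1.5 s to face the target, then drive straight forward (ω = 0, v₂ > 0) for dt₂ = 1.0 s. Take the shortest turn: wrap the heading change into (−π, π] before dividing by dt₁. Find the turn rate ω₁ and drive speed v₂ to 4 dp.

ω₁ = -0.5524, v₂ = 6.5192

heading to target = atan2(-2.5−1, 3.5−-2) = -0.5667
Δθ = wrap(-0.5667 − 0.2618) = -0.8285; ω₁ = Δθ/dt₁ = -0.5524
distance = √((3.5−-2)² + (-2.5−1)²) = 6.5192; v₂ = distance/dt₂ = 6.5192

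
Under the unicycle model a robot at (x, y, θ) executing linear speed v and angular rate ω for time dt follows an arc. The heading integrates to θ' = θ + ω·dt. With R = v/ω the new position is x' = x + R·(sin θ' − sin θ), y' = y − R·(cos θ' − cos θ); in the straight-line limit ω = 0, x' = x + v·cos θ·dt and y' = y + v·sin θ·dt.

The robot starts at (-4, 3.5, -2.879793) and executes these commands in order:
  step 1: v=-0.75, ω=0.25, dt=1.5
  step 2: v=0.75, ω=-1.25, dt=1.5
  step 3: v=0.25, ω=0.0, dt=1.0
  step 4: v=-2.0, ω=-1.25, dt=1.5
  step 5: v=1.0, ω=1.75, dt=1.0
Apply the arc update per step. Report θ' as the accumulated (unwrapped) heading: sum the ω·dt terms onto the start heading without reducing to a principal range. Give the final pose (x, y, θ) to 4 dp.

(-4.9221, 3.0758, -4.5048)

step 1: θ'=-2.5048 (R=-3.0000) → pose (-2.9926, 3.9858, -2.5048)
step 2: θ'=-4.3798 (R=-0.6000) → pose (-3.9165, 4.2723, -4.3798)
step 3: θ'=-4.3798 (straight) → pose (-3.9981, 4.5086, -4.3798)
step 4: θ'=-6.2548 (R=1.6000) → pose (-5.4650, 2.3868, -6.2548)
step 5: θ'=-4.5048 (R=0.5714) → pose (-4.9221, 3.0758, -4.5048)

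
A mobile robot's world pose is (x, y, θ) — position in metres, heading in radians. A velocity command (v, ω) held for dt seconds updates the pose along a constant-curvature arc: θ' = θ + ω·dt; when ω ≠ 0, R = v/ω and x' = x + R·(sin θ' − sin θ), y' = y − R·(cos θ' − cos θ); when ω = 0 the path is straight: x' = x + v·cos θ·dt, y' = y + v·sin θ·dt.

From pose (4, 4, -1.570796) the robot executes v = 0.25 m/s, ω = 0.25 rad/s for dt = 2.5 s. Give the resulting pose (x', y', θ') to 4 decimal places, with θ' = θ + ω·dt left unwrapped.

θ' = -1.5708 + 0.25·2.5 = -0.9458
R = v/ω = 0.25/0.25 = 1.0000
x' = 4 + 1.0000·(sin -0.9458 − sin -1.5708) = 4.1890
y' = 4 − 1.0000·(cos -0.9458 − cos -1.5708) = 3.4149

(4.1890, 3.4149, -0.9458)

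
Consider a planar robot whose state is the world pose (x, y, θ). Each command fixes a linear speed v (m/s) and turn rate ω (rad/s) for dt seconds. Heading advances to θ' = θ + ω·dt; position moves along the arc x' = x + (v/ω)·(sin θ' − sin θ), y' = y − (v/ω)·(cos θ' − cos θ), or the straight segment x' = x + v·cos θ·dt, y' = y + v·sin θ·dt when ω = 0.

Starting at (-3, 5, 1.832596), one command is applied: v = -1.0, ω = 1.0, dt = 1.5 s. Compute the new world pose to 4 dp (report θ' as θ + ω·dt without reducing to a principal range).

(-1.8442, 4.2770, 3.3326)

θ' = 1.8326 + 1.0·1.5 = 3.3326
R = v/ω = -1.0/1.0 = -1.0000
x' = -3 + -1.0000·(sin 3.3326 − sin 1.8326) = -1.8442
y' = 5 − -1.0000·(cos 3.3326 − cos 1.8326) = 4.2770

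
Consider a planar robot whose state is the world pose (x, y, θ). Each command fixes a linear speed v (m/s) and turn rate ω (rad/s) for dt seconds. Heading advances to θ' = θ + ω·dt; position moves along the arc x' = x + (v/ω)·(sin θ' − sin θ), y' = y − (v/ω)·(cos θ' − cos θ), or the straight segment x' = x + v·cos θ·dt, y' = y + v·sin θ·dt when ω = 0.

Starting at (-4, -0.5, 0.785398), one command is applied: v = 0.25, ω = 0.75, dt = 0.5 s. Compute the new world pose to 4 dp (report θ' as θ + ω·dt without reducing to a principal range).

θ' = 0.7854 + 0.75·0.5 = 1.1604
R = v/ω = 0.25/0.75 = 0.3333
x' = -4 + 0.3333·(sin 1.1604 − sin 0.7854) = -3.9300
y' = -0.5 − 0.3333·(cos 1.1604 − cos 0.7854) = -0.3973

(-3.9300, -0.3973, 1.1604)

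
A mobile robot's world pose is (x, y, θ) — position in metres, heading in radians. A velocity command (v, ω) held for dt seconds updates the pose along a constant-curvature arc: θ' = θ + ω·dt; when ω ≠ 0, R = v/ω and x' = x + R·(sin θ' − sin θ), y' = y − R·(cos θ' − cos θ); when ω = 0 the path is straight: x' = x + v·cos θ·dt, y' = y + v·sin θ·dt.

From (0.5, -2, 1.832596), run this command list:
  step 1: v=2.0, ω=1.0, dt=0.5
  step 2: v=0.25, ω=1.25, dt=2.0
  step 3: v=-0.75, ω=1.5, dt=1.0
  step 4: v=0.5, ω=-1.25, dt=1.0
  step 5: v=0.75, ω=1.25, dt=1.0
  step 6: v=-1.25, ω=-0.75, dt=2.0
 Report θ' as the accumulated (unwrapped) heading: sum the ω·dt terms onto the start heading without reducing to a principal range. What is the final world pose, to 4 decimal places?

step 1: θ'=2.3326 (R=2.0000) → pose (0.0153, -1.1372, 2.3326)
step 2: θ'=4.8326 (R=0.2000) → pose (-0.3279, -1.2992, 4.8326)
step 3: θ'=6.3326 (R=-0.5000) → pose (-0.8490, -0.8598, 6.3326)
step 4: θ'=5.0826 (R=-0.4000) → pose (-0.4564, -1.1146, 5.0826)
step 5: θ'=6.3326 (R=0.6000) → pose (0.1326, -1.4968, 6.3326)
step 6: θ'=4.8326 (R=1.6667) → pose (-1.6043, -0.0320, 4.8326)

(-1.6043, -0.0320, 4.8326)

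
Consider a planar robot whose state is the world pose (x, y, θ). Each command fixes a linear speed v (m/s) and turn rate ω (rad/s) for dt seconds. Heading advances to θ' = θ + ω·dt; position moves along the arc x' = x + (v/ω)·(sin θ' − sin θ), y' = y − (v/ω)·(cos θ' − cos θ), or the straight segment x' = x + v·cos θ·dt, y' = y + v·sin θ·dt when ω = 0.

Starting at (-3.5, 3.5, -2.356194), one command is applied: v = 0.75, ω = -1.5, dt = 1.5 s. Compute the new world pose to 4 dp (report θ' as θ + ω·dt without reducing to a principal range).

θ' = -2.3562 + -1.5·1.5 = -4.6062
R = v/ω = 0.75/-1.5 = -0.5000
x' = -3.5 + -0.5000·(sin -4.6062 − sin -2.3562) = -4.3507
y' = 3.5 − -0.5000·(cos -4.6062 − cos -2.3562) = 3.8006

(-4.3507, 3.8006, -4.6062)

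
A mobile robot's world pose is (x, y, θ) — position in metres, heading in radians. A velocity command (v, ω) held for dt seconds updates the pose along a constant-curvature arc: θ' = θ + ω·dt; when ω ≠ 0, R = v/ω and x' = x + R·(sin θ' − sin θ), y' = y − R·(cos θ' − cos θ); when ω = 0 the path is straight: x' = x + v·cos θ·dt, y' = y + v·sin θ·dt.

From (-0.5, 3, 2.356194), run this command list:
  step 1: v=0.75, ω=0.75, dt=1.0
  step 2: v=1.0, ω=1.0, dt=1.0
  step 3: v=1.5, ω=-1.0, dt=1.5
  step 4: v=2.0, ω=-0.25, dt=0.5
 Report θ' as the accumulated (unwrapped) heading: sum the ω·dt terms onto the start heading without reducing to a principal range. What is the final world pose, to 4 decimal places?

step 1: θ'=3.1062 (R=1.0000) → pose (-1.1717, 3.2923, 3.1062)
step 2: θ'=4.1062 (R=1.0000) → pose (-2.0289, 2.8626, 4.1062)
step 3: θ'=2.6062 (R=-1.5000) → pose (-4.0269, 2.4272, 2.6062)
step 4: θ'=2.4812 (R=-8.0000) → pose (-4.8529, 2.9897, 2.4812)

(-4.8529, 2.9897, 2.4812)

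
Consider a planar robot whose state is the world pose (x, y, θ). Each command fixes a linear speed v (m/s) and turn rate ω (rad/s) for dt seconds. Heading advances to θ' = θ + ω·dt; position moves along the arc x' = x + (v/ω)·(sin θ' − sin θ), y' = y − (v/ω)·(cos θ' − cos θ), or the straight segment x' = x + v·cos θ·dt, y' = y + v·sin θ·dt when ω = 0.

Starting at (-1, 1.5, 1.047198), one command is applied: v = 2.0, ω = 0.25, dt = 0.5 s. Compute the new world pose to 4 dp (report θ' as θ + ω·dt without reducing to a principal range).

(-0.5554, 2.3950, 1.1722)

θ' = 1.0472 + 0.25·0.5 = 1.1722
R = v/ω = 2.0/0.25 = 8.0000
x' = -1 + 8.0000·(sin 1.1722 − sin 1.0472) = -0.5554
y' = 1.5 − 8.0000·(cos 1.1722 − cos 1.0472) = 2.3950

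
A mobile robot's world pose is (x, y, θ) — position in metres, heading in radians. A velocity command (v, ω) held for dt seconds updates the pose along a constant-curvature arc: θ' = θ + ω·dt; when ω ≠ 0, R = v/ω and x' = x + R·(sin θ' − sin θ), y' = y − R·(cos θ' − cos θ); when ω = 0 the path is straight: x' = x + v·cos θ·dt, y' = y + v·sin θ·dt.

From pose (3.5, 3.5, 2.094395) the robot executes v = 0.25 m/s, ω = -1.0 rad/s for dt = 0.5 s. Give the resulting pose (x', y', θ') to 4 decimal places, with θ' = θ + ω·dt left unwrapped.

θ' = 2.0944 + -1.0·0.5 = 1.5944
R = v/ω = 0.25/-1.0 = -0.2500
x' = 3.5 + -0.2500·(sin 1.5944 − sin 2.0944) = 3.4666
y' = 3.5 − -0.2500·(cos 1.5944 − cos 2.0944) = 3.6191

(3.4666, 3.6191, 1.5944)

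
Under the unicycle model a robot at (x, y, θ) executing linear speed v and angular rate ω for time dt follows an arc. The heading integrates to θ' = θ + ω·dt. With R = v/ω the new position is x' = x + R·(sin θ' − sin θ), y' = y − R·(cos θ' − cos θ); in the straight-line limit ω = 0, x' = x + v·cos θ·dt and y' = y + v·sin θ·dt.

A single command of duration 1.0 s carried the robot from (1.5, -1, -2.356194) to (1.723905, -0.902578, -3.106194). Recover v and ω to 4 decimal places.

Δθ = -3.106194 − -2.356194 = -0.750000
ω = Δθ/dt = -0.750000/1.0 = -0.7500
R = Δx/(sin θ' − sin θ) = 0.3333
v = R·ω = 0.3333·-0.7500 = -0.2500

v = -0.2500, ω = -0.7500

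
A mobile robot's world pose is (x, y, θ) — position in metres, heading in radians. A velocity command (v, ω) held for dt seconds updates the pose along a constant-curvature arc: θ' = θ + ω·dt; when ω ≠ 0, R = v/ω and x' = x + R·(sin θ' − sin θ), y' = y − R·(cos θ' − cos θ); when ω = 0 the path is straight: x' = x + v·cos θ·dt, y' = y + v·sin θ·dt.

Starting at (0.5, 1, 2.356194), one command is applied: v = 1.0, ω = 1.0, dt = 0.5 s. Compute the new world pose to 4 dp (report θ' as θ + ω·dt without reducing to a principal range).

θ' = 2.3562 + 1.0·0.5 = 2.8562
R = v/ω = 1.0/1.0 = 1.0000
x' = 0.5 + 1.0000·(sin 2.8562 − sin 2.3562) = 0.0744
y' = 1 − 1.0000·(cos 2.8562 − cos 2.3562) = 1.2524

(0.0744, 1.2524, 2.8562)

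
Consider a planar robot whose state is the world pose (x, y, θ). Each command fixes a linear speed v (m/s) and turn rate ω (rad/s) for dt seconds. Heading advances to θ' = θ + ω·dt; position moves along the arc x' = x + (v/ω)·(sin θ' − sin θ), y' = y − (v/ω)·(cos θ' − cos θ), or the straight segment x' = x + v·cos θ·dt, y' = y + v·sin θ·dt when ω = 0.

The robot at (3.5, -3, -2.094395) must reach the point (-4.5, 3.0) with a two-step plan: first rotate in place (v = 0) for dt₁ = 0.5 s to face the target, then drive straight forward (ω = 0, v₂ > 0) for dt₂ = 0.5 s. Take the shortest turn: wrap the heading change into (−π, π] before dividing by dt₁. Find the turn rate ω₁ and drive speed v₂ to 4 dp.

heading to target = atan2(3−-3, -4.5−3.5) = 2.4981
Δθ = wrap(2.4981 − -2.0944) = -1.6907; ω₁ = Δθ/dt₁ = -3.3814
distance = √((-4.5−3.5)² + (3−-3)²) = 10.0000; v₂ = distance/dt₂ = 20.0000

ω₁ = -3.3814, v₂ = 20.0000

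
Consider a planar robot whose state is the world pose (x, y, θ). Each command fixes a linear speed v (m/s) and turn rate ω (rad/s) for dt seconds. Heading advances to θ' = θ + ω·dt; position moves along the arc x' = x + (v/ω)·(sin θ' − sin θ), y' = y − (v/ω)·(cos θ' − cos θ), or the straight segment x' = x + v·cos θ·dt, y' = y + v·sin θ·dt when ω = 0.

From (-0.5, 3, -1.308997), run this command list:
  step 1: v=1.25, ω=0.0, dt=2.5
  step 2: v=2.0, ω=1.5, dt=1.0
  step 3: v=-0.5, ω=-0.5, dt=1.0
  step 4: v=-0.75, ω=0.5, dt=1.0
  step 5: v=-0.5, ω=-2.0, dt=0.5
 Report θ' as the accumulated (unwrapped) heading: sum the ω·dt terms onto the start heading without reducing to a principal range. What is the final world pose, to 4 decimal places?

(0.3866, -0.8367, -0.8090)

step 1: θ'=-1.3090 (straight) → pose (0.3088, -0.0185, -1.3090)
step 2: θ'=0.1910 (R=1.3333) → pose (1.8498, -0.9825, 0.1910)
step 3: θ'=-0.3090 (R=1.0000) → pose (1.3559, -0.9533, -0.3090)
step 4: θ'=0.1910 (R=-1.5000) → pose (0.6150, -0.9096, 0.1910)
step 5: θ'=-0.8090 (R=0.2500) → pose (0.3866, -0.8367, -0.8090)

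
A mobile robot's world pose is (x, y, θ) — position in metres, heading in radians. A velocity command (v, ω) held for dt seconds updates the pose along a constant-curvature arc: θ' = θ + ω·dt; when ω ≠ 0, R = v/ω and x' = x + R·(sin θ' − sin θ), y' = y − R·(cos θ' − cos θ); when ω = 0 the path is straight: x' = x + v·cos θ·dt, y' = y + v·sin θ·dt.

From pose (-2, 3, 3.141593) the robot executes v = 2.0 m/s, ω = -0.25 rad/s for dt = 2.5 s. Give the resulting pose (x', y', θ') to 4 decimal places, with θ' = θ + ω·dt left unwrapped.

θ' = 3.1416 + -0.25·2.5 = 2.5166
R = v/ω = 2.0/-0.25 = -8.0000
x' = -2 + -8.0000·(sin 2.5166 − sin 3.1416) = -6.6808
y' = 3 − -8.0000·(cos 2.5166 − cos 3.1416) = 4.5123

(-6.6808, 4.5123, 2.5166)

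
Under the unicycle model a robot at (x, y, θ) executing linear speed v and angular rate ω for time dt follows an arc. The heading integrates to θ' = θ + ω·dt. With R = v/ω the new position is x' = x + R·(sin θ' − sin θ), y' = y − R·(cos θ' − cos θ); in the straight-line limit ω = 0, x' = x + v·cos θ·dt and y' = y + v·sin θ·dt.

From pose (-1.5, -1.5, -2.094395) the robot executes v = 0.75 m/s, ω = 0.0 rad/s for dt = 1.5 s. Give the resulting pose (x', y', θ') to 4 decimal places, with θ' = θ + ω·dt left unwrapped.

(-2.0625, -2.4743, -2.0944)

θ' = -2.0944 + 0.0·1.5 = -2.0944
ω = 0 → straight: x' = -1.5 + 0.75·cos(-2.0944)·1.5 = -2.0625
y' = -1.5 + 0.75·sin(-2.0944)·1.5 = -2.4743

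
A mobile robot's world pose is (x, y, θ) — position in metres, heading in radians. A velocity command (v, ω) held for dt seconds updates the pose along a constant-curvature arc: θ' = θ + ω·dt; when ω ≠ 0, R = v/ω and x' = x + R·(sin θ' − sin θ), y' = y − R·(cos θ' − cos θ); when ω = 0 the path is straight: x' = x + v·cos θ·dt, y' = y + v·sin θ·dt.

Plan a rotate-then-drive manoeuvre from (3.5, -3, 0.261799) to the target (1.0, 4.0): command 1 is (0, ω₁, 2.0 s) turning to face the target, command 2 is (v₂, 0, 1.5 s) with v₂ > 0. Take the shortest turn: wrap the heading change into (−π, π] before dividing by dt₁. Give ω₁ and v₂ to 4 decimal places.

ω₁ = 0.8260, v₂ = 4.9554

heading to target = atan2(4−-3, 1−3.5) = 1.9138
Δθ = wrap(1.9138 − 0.2618) = 1.6520; ω₁ = Δθ/dt₁ = 0.8260
distance = √((1−3.5)² + (4−-3)²) = 7.4330; v₂ = distance/dt₂ = 4.9554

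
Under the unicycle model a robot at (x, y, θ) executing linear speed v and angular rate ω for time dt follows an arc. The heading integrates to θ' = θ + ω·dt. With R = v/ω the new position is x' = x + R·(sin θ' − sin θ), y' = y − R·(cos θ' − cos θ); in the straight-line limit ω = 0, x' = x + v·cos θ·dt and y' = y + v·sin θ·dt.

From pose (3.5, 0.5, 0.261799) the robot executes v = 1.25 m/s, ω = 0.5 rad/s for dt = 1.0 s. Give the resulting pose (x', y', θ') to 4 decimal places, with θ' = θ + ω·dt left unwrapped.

θ' = 0.2618 + 0.5·1.0 = 0.7618
R = v/ω = 1.25/0.5 = 2.5000
x' = 3.5 + 2.5000·(sin 0.7618 − sin 0.2618) = 4.5785
y' = 0.5 − 2.5000·(cos 0.7618 − cos 0.2618) = 1.1058

(4.5785, 1.1058, 0.7618)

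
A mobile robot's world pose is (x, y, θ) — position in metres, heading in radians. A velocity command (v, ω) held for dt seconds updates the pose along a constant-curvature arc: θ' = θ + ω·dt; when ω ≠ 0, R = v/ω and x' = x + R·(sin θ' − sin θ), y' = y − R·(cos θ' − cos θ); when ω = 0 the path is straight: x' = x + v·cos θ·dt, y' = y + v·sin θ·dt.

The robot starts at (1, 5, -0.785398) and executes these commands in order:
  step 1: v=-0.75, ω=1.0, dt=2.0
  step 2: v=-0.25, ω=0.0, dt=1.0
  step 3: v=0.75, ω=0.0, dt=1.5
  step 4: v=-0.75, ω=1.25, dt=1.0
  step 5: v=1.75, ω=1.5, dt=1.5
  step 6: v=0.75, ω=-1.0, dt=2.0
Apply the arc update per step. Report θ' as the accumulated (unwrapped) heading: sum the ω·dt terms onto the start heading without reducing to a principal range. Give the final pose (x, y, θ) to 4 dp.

step 1: θ'=1.2146 (R=-0.7500) → pose (-0.2333, 4.7312, 1.2146)
step 2: θ'=1.2146 (straight) → pose (-0.3204, 4.4969, 1.2146)
step 3: θ'=1.2146 (straight) → pose (0.0719, 5.5513, 1.2146)
step 4: θ'=2.4646 (R=-0.6000) → pose (0.2583, 4.8744, 2.4646)
step 5: θ'=4.7146 (R=1.1667) → pose (-1.6392, 3.9624, 4.7146)
step 6: θ'=2.7146 (R=-0.7500) → pose (-2.6998, 3.2781, 2.7146)

(-2.6998, 3.2781, 2.7146)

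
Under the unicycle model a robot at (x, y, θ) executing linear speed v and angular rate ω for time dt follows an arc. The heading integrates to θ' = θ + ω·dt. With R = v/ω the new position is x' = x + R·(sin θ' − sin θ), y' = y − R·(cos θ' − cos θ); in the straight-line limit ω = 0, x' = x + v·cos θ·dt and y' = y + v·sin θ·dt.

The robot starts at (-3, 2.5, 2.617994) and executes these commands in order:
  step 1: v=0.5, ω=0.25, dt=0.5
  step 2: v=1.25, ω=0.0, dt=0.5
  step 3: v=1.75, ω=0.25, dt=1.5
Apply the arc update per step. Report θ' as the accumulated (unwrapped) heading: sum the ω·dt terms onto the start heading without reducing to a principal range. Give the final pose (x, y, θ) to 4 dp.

(-6.3515, 3.4006, 3.1180)

step 1: θ'=2.7430 (R=2.0000) → pose (-3.2237, 2.6112, 2.7430)
step 2: θ'=2.7430 (straight) → pose (-3.7997, 2.8537, 2.7430)
step 3: θ'=3.1180 (R=7.0000) → pose (-6.3515, 3.4006, 3.1180)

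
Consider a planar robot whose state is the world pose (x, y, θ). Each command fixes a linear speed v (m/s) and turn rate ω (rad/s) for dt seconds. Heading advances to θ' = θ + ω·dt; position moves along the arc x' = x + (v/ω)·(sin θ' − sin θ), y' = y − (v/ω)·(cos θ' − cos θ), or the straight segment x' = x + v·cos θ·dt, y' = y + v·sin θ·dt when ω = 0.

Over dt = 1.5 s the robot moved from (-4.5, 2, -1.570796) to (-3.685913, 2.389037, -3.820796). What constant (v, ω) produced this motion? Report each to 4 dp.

v = -0.7500, ω = -1.5000

Δθ = -3.820796 − -1.570796 = -2.250000
ω = Δθ/dt = -2.250000/1.5 = -1.5000
R = Δx/(sin θ' − sin θ) = 0.5000
v = R·ω = 0.5000·-1.5000 = -0.7500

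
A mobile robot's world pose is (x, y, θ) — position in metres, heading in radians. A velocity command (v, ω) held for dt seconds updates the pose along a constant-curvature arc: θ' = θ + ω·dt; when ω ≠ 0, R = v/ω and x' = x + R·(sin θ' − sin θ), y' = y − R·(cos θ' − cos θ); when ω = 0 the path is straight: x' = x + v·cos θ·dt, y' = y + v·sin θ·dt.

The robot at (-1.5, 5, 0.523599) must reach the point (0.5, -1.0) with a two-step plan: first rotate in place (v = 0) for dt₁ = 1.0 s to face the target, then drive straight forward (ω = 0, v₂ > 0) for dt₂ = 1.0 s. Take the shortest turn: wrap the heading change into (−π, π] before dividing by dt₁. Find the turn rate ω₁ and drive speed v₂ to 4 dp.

ω₁ = -1.7726, v₂ = 6.3246

heading to target = atan2(-1−5, 0.5−-1.5) = -1.2490
Δθ = wrap(-1.2490 − 0.5236) = -1.7726; ω₁ = Δθ/dt₁ = -1.7726
distance = √((0.5−-1.5)² + (-1−5)²) = 6.3246; v₂ = distance/dt₂ = 6.3246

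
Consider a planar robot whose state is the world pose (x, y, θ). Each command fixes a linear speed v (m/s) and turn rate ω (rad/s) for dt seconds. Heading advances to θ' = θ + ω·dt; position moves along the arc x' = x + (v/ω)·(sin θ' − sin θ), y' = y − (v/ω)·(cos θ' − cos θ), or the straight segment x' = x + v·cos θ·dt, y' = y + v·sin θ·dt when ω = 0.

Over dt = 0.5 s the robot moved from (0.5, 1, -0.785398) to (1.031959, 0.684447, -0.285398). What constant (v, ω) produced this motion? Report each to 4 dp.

Δθ = -0.285398 − -0.785398 = 0.500000
ω = Δθ/dt = 0.500000/0.5 = 1.0000
R = Δx/(sin θ' − sin θ) = 1.2500
v = R·ω = 1.2500·1.0000 = 1.2500

v = 1.2500, ω = 1.0000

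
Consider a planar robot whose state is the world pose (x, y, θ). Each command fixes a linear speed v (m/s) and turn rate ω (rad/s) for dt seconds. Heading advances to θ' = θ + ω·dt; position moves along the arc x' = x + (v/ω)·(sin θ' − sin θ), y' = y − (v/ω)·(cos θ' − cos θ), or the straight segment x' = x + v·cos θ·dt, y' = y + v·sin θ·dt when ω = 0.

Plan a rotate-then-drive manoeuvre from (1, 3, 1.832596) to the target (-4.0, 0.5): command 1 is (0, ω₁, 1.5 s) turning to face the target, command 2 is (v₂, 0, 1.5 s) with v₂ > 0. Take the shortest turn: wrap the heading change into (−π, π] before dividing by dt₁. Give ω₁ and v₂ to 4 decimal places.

ω₁ = 1.1818, v₂ = 3.7268

heading to target = atan2(0.5−3, -4−1) = -2.6779
Δθ = wrap(-2.6779 − 1.8326) = 1.7726; ω₁ = Δθ/dt₁ = 1.1818
distance = √((-4−1)² + (0.5−3)²) = 5.5902; v₂ = distance/dt₂ = 3.7268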